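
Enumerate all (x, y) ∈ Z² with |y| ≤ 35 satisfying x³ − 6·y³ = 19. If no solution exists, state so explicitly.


The equation is x³ - 6y³ = 19. For fixed y, x³ = 6·y³ + 19, so a solution requires the RHS to be a perfect cube.
Strategy: iterate y from -35 to 35, compute RHS = 6·y³ + 19, and check whether it is a (positive or negative) perfect cube.
Check small values of y:
  y = 0: RHS = 19 is not a perfect cube.
  y = 1: RHS = 25 is not a perfect cube.
  y = -1: RHS = 13 is not a perfect cube.
  y = 2: RHS = 67 is not a perfect cube.
  y = -2: RHS = -29 is not a perfect cube.
  y = 3: RHS = 181 is not a perfect cube.
  y = -3: RHS = -143 is not a perfect cube.
Continuing the search up to |y| = 35 finds no solutions either.
No (x, y) in the scanned range satisfies the equation.

No integer solutions with |y| ≤ 35.


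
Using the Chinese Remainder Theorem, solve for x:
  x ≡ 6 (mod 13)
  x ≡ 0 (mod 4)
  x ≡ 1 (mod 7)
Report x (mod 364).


Moduli 13, 4, 7 are pairwise coprime; by CRT there is a unique solution modulo M = 13 · 4 · 7 = 364.
Solve pairwise, accumulating the modulus:
  Start with x ≡ 6 (mod 13).
  Combine with x ≡ 0 (mod 4): since gcd(13, 4) = 1, we get a unique residue mod 52.
    Write x = 6 + 13·t and substitute into x ≡ 0 (mod 4): 13·t ≡ 0 − 6 = -6 (mod 4).
    Reduce coefficients mod 4: 1·t ≡ 2 (mod 4).
    So t ≡ 2 (mod 4).
    Then x = 6 + 13·2 = 32, valid modulo lcm(13, 4) = 52: x ≡ 32 (mod 52).
  Combine with x ≡ 1 (mod 7): since gcd(52, 7) = 1, we get a unique residue mod 364.
    Write x = 32 + 52·t and substitute into x ≡ 1 (mod 7): 52·t ≡ 1 − 32 = -31 (mod 7).
    Reduce coefficients mod 7: 3·t ≡ 4 (mod 7).
    The inverse of 3 mod 7 is 5 (since 3·5 = 15 = 2·7 + 1), so t ≡ 5·4 = 20 ≡ 6 (mod 7).
    Then x = 32 + 52·6 = 344, valid modulo lcm(52, 7) = 364: x ≡ 344 (mod 364).
Verify: 344 mod 13 = 6 ✓, 344 mod 4 = 0 ✓, 344 mod 7 = 1 ✓.

x ≡ 344 (mod 364).


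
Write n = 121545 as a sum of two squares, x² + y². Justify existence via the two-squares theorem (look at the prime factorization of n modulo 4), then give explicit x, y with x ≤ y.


Step 1: Factor n = 121545 = 3^2 · 5 · 37 · 73.
Step 2: Check the mod-4 condition on each prime factor: 3 ≡ 3 (mod 4), exponent 2 (must be even); 5 ≡ 1 (mod 4), exponent 1; 37 ≡ 1 (mod 4), exponent 1; 73 ≡ 1 (mod 4), exponent 1.
All primes ≡ 3 (mod 4) appear to even exponent (or don't appear), so by the two-squares theorem n IS expressible as a sum of two squares.
Step 3: Build a representation. Group n = k² · m with k = 3 and m = 5 · 37 · 73 = 13505 (a product of primes ≡ 1 (mod 4)); a representation of m scales to one of n via (k·x)² + (k·y)² = k²(x² + y²). Each prime p ≡ 1 (mod 4) is itself a sum of two squares; find a² by testing p − a² for a perfect square:
  5: 5 − 1² = 4 = 2² ⇒ 5 = 1² + 2².
  37: 37 − 1² = 36 = 6² ⇒ 37 = 1² + 6².
  73: 73 − 1² = 72, 73 − 2² = 69, 73 − 3² = 64 = 8² ⇒ 73 = 3² + 8².
  Combine using the Brahmagupta–Fibonacci identity (a² + b²)(c² + d²) = (ac − bd)² + (ad + bc)² = (ac + bd)² + (ad − bc)²:
  5 · 37 = 185: from (1² + 2²)(1² + 6²), take (1·1 − 2·6, 1·6 + 2·1) = (1 − 12, 6 + 2) = (-11, 8); dropping signs (only squares matter) gives (11, 8); check 11² + 8² = 121 + 64 = 185 ✓.
  185 · 73 = 13505: from (11² + 8²)(3² + 8²), take (11·3 − 8·8, 11·8 + 8·3) = (33 − 64, 88 + 24) = (-31, 112); dropping signs (only squares matter) gives (31, 112); check 31² + 112² = 961 + 12544 = 13505 ✓.
  Scale by k = 3: (3·31, 3·112) = (93, 336).
Step 4: Order so x ≤ y and verify: 93² + 336² = 8649 + 112896 = 121545 = n. ✓

n = 121545 = 93² + 336² (one valid representation with x ≤ y).


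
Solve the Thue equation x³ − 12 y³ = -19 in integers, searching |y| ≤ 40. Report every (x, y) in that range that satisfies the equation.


The equation is x³ - 12y³ = -19. For fixed y, x³ = 12·y³ − 19, so a solution requires the RHS to be a perfect cube.
Strategy: iterate y from -40 to 40, compute RHS = 12·y³ − 19, and check whether it is a (positive or negative) perfect cube.
Check small values of y:
  y = 0: RHS = -19 is not a perfect cube.
  y = 1: RHS = -7 is not a perfect cube.
  y = -1: RHS = -31 is not a perfect cube.
  y = 2: RHS = 77 is not a perfect cube.
  y = -2: RHS = -115 is not a perfect cube.
  y = 3: RHS = 305 is not a perfect cube.
  y = -3: RHS = -343 = (-7)³ ⇒ x = -7 works.
Continuing the search up to |y| = 40 finds no further solutions beyond those listed.
Collected solutions: (-7, -3).

Solutions (with |y| ≤ 40): (-7, -3).


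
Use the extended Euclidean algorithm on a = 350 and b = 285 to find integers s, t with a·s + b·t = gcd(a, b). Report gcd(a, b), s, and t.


Euclidean algorithm on (350, 285) — divide until remainder is 0:
  350 = 1 · 285 + 65
  285 = 4 · 65 + 25
  65 = 2 · 25 + 15
  25 = 1 · 15 + 10
  15 = 1 · 10 + 5
  10 = 2 · 5 + 0
gcd(350, 285) = 5.
Track Bezout coefficients alongside the remainders: start with r₀ = 350 = a·1 + b·0 (s = 1, t = 0) and r₁ = 285 = a·0 + b·1 (s = 0, t = 1); each new remainder r_{k+1} = r_{k-1} − q_k·r_k inherits s_{k+1} = s_{k-1} − q_k·s_k, t_{k+1} = t_{k-1} − q_k·t_k, so r_k = a·s_k + b·t_k at every step:
  q = 1: r = 65, s = 1 − 1·0 = 1, t = 0 − 1·1 = -1  (check: 350·1 + 285·(-1) = 65)
  q = 4: r = 25, s = 0 − 4·1 = -4, t = 1 − 4·(-1) = 5  (check: 350·(-4) + 285·5 = 25)
  q = 2: r = 15, s = 1 − 2·(-4) = 9, t = -1 − 2·5 = -11  (check: 350·9 + 285·(-11) = 15)
  q = 1: r = 10, s = -4 − 1·9 = -13, t = 5 − 1·(-11) = 16  (check: 350·(-13) + 285·16 = 10)
  q = 1: r = 5, s = 9 − 1·(-13) = 22, t = -11 − 1·16 = -27  (check: 350·22 + 285·(-27) = 5)
The row with r = 5 (the gcd) gives the Bezout coefficients s = 22, t = -27.
Result: 350 · (22) + 285 · (-27) = 5.

gcd(350, 285) = 5; s = 22, t = -27 (check: 350·22 + 285·(-27) = 5).


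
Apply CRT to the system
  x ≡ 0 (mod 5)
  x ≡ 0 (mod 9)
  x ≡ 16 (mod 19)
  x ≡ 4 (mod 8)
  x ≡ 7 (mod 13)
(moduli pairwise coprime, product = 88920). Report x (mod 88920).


Product of moduli M = 5 · 9 · 19 · 8 · 13 = 88920.
Merge one congruence at a time:
  Start: x ≡ 0 (mod 5).
  Combine with x ≡ 0 (mod 9); new modulus lcm = 45.
    Write x = 0 + 5·t and substitute into x ≡ 0 (mod 9): 5·t ≡ 0 − 0 = 0 (mod 9).
    The inverse of 5 mod 9 is 2 (since 5·2 = 10 = 1·9 + 1), so t ≡ 2·0 = 0 ≡ 0 (mod 9).
    Then x = 0 + 5·0 = 0, valid modulo lcm(5, 9) = 45: x ≡ 0 (mod 45).
  Combine with x ≡ 16 (mod 19); new modulus lcm = 855.
    Write x = 0 + 45·t and substitute into x ≡ 16 (mod 19): 45·t ≡ 16 − 0 = 16 (mod 19).
    Reduce coefficients mod 19: 7·t ≡ 16 (mod 19).
    The inverse of 7 mod 19 is 11 (since 7·11 = 77 = 4·19 + 1), so t ≡ 11·16 = 176 ≡ 5 (mod 19).
    Then x = 0 + 45·5 = 225, valid modulo lcm(45, 19) = 855: x ≡ 225 (mod 855).
  Combine with x ≡ 4 (mod 8); new modulus lcm = 6840.
    Write x = 225 + 855·t and substitute into x ≡ 4 (mod 8): 855·t ≡ 4 − 225 = -221 (mod 8).
    Reduce coefficients mod 8: 7·t ≡ 3 (mod 8).
    The inverse of 7 mod 8 is 7 (since 7·7 = 49 = 6·8 + 1), so t ≡ 7·3 = 21 ≡ 5 (mod 8).
    Then x = 225 + 855·5 = 4500, valid modulo lcm(855, 8) = 6840: x ≡ 4500 (mod 6840).
  Combine with x ≡ 7 (mod 13); new modulus lcm = 88920.
    Write x = 4500 + 6840·t and substitute into x ≡ 7 (mod 13): 6840·t ≡ 7 − 4500 = -4493 (mod 13).
    Reduce coefficients mod 13: 2·t ≡ 5 (mod 13).
    The inverse of 2 mod 13 is 7 (since 2·7 = 14 = 1·13 + 1), so t ≡ 7·5 = 35 ≡ 9 (mod 13).
    Then x = 4500 + 6840·9 = 66060, valid modulo lcm(6840, 13) = 88920: x ≡ 66060 (mod 88920).
Verify against each original: 66060 mod 5 = 0, 66060 mod 9 = 0, 66060 mod 19 = 16, 66060 mod 8 = 4, 66060 mod 13 = 7.

x ≡ 66060 (mod 88920).


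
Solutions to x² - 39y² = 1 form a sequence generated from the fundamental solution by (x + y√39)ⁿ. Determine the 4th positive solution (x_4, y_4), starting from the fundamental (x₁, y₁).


Step 1: Find the fundamental solution (x₁, y₁) of x² - 39y² = 1.
  Expand √39 as a continued fraction. a₀ = ⌊√39⌋ = 6; iterate m_{k+1} = d_k·a_k − m_k, d_{k+1} = (39 − m_{k+1}²)/d_k, a_{k+1} = ⌊(a₀ + m_{k+1})/d_{k+1}⌋ (starting m₀ = 0, d₀ = 1), with convergents p_k = a_k·p_{k-1} + p_{k-2}, q_k = a_k·q_{k-1} + q_{k-2} (p₋₁ = 1, q₋₁ = 0):
  k = 0: a₀ = 6; p₀/q₀ = 6/1; p₀² − 39·q₀² = 36 − 39 = -3.
  k = 1: m = 6, d = 3, a = ⌊(6 + 6)/3⌋ = 4; p/q = (4·6 + 1)/(4·1 + 0) = 25/4; p² − 39·q² = 625 − 624 = 1.
  The first convergent with p² − 39·q² = 1 gives the fundamental solution (x₁, y₁) = (25, 4).
Step 2: Apply the recurrence (x_{n+1}, y_{n+1}) = (x₁x_n + 39y₁y_n, x₁y_n + y₁x_n) repeatedly.
  From (x_1, y_1) = (25, 4): x_2 = 25·25 + 39·4·4 = 1249; y_2 = 25·4 + 4·25 = 200.
  From (x_2, y_2) = (1249, 200): x_3 = 25·1249 + 39·4·200 = 62425; y_3 = 25·200 + 4·1249 = 9996.
  From (x_3, y_3) = (62425, 9996): x_4 = 25·62425 + 39·4·9996 = 3120001; y_4 = 25·9996 + 4·62425 = 499600.
Step 3: Verify x_4² - 39·y_4² = 9734406240001 - 9734406240000 = 1 (should be 1). ✓

(x_1, y_1) = (25, 4); (x_4, y_4) = (3120001, 499600).


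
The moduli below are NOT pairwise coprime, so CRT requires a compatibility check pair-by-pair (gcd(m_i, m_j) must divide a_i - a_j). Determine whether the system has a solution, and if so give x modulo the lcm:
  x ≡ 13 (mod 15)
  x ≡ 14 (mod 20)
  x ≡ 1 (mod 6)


Moduli 15, 20, 6 are not pairwise coprime, so CRT works modulo lcm(m_i) when all pairwise compatibility conditions hold.
Pairwise compatibility: gcd(m_i, m_j) must divide a_i - a_j for every pair.
Merge one congruence at a time:
  Start: x ≡ 13 (mod 15).
  Combine with x ≡ 14 (mod 20): gcd(15, 20) = 5, and 14 - 13 = 1 is NOT divisible by 5.
    ⇒ system is inconsistent (no integer solution).

No solution (the system is inconsistent).


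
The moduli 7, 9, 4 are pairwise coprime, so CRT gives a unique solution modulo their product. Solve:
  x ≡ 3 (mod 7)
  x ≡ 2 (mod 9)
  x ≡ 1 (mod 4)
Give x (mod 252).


Moduli 7, 9, 4 are pairwise coprime; by CRT there is a unique solution modulo M = 7 · 9 · 4 = 252.
Solve pairwise, accumulating the modulus:
  Start with x ≡ 3 (mod 7).
  Combine with x ≡ 2 (mod 9): since gcd(7, 9) = 1, we get a unique residue mod 63.
    Write x = 3 + 7·t and substitute into x ≡ 2 (mod 9): 7·t ≡ 2 − 3 = -1 (mod 9).
    Reduce coefficients mod 9: 7·t ≡ 8 (mod 9).
    The inverse of 7 mod 9 is 4 (since 7·4 = 28 = 3·9 + 1), so t ≡ 4·8 = 32 ≡ 5 (mod 9).
    Then x = 3 + 7·5 = 38, valid modulo lcm(7, 9) = 63: x ≡ 38 (mod 63).
  Combine with x ≡ 1 (mod 4): since gcd(63, 4) = 1, we get a unique residue mod 252.
    Write x = 38 + 63·t and substitute into x ≡ 1 (mod 4): 63·t ≡ 1 − 38 = -37 (mod 4).
    Reduce coefficients mod 4: 3·t ≡ 3 (mod 4).
    The inverse of 3 mod 4 is 3 (since 3·3 = 9 = 2·4 + 1), so t ≡ 3·3 = 9 ≡ 1 (mod 4).
    Then x = 38 + 63·1 = 101, valid modulo lcm(63, 4) = 252: x ≡ 101 (mod 252).
Verify: 101 mod 7 = 3 ✓, 101 mod 9 = 2 ✓, 101 mod 4 = 1 ✓.

x ≡ 101 (mod 252).


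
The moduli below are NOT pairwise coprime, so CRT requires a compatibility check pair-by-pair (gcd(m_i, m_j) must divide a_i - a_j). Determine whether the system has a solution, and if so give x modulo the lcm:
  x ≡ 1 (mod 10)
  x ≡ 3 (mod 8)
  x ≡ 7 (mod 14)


Moduli 10, 8, 14 are not pairwise coprime, so CRT works modulo lcm(m_i) when all pairwise compatibility conditions hold.
Pairwise compatibility: gcd(m_i, m_j) must divide a_i - a_j for every pair.
Merge one congruence at a time:
  Start: x ≡ 1 (mod 10).
  Combine with x ≡ 3 (mod 8): gcd(10, 8) = 2; 3 - 1 = 2, which IS divisible by 2, so compatible.
    Write x = 1 + 10·t and substitute into x ≡ 3 (mod 8): 10·t ≡ 3 − 1 = 2 (mod 8).
    Divide the congruence (and modulus) by g = 2: 5·t ≡ 1 (mod 4).
    Reduce coefficients mod 4: 1·t ≡ 1 (mod 4).
    So t ≡ 1 (mod 4).
    Then x = 1 + 10·1 = 11, valid modulo lcm(10, 8) = 40: x ≡ 11 (mod 40).
  Combine with x ≡ 7 (mod 14): gcd(40, 14) = 2; 7 - 11 = -4, which IS divisible by 2, so compatible.
    Write x = 11 + 40·t and substitute into x ≡ 7 (mod 14): 40·t ≡ 7 − 11 = -4 (mod 14).
    Divide the congruence (and modulus) by g = 2: 20·t ≡ -2 (mod 7).
    Reduce coefficients mod 7: 6·t ≡ 5 (mod 7).
    The inverse of 6 mod 7 is 6 (since 6·6 = 36 = 5·7 + 1), so t ≡ 6·5 = 30 ≡ 2 (mod 7).
    Then x = 11 + 40·2 = 91, valid modulo lcm(40, 14) = 280: x ≡ 91 (mod 280).
Verify: 91 mod 10 = 1, 91 mod 8 = 3, 91 mod 14 = 7.

x ≡ 91 (mod 280).


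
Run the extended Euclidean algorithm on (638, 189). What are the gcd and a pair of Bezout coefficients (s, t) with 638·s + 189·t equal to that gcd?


Euclidean algorithm on (638, 189) — divide until remainder is 0:
  638 = 3 · 189 + 71
  189 = 2 · 71 + 47
  71 = 1 · 47 + 24
  47 = 1 · 24 + 23
  24 = 1 · 23 + 1
  23 = 23 · 1 + 0
gcd(638, 189) = 1.
Track Bezout coefficients alongside the remainders: start with r₀ = 638 = a·1 + b·0 (s = 1, t = 0) and r₁ = 189 = a·0 + b·1 (s = 0, t = 1); each new remainder r_{k+1} = r_{k-1} − q_k·r_k inherits s_{k+1} = s_{k-1} − q_k·s_k, t_{k+1} = t_{k-1} − q_k·t_k, so r_k = a·s_k + b·t_k at every step:
  q = 3: r = 71, s = 1 − 3·0 = 1, t = 0 − 3·1 = -3  (check: 638·1 + 189·(-3) = 71)
  q = 2: r = 47, s = 0 − 2·1 = -2, t = 1 − 2·(-3) = 7  (check: 638·(-2) + 189·7 = 47)
  q = 1: r = 24, s = 1 − 1·(-2) = 3, t = -3 − 1·7 = -10  (check: 638·3 + 189·(-10) = 24)
  q = 1: r = 23, s = -2 − 1·3 = -5, t = 7 − 1·(-10) = 17  (check: 638·(-5) + 189·17 = 23)
  q = 1: r = 1, s = 3 − 1·(-5) = 8, t = -10 − 1·17 = -27  (check: 638·8 + 189·(-27) = 1)
The row with r = 1 (the gcd) gives the Bezout coefficients s = 8, t = -27.
Result: 638 · (8) + 189 · (-27) = 1.

gcd(638, 189) = 1; s = 8, t = -27 (check: 638·8 + 189·(-27) = 1).


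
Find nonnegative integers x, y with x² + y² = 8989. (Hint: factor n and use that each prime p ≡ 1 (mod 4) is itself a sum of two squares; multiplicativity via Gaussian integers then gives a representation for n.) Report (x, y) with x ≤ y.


Step 1: Factor n = 8989 = 89 · 101.
Step 2: Check the mod-4 condition on each prime factor: 89 ≡ 1 (mod 4), exponent 1; 101 ≡ 1 (mod 4), exponent 1.
All primes ≡ 3 (mod 4) appear to even exponent (or don't appear), so by the two-squares theorem n IS expressible as a sum of two squares.
Step 3: Build a representation. Here n = 89 · 101 is a product of primes ≡ 1 (mod 4). Each prime p ≡ 1 (mod 4) is itself a sum of two squares; find a² by testing p − a² for a perfect square:
  89: 89 − 1² = 88, 89 − 2² = 85, 89 − 3² = 80, 89 − 4² = 73, 89 − 5² = 64 = 8² ⇒ 89 = 5² + 8².
  101: 101 − 1² = 100 = 10² ⇒ 101 = 1² + 10².
  Combine using the Brahmagupta–Fibonacci identity (a² + b²)(c² + d²) = (ac − bd)² + (ad + bc)² = (ac + bd)² + (ad − bc)²:
  89 · 101 = 8989: from (5² + 8²)(1² + 10²), take (5·1 − 8·10, 5·10 + 8·1) = (5 − 80, 50 + 8) = (-75, 58); dropping signs (only squares matter) gives (75, 58); check 75² + 58² = 5625 + 3364 = 8989 ✓.
Step 4: Order so x ≤ y and verify: 58² + 75² = 3364 + 5625 = 8989 = n. ✓

n = 8989 = 58² + 75² (one valid representation with x ≤ y).


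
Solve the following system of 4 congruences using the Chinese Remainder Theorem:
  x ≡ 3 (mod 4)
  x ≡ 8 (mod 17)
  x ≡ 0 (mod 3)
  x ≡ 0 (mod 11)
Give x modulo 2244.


Product of moduli M = 4 · 17 · 3 · 11 = 2244.
Merge one congruence at a time:
  Start: x ≡ 3 (mod 4).
  Combine with x ≡ 8 (mod 17); new modulus lcm = 68.
    Write x = 3 + 4·t and substitute into x ≡ 8 (mod 17): 4·t ≡ 8 − 3 = 5 (mod 17).
    The inverse of 4 mod 17 is 13 (since 4·13 = 52 = 3·17 + 1), so t ≡ 13·5 = 65 ≡ 14 (mod 17).
    Then x = 3 + 4·14 = 59, valid modulo lcm(4, 17) = 68: x ≡ 59 (mod 68).
  Combine with x ≡ 0 (mod 3); new modulus lcm = 204.
    Write x = 59 + 68·t and substitute into x ≡ 0 (mod 3): 68·t ≡ 0 − 59 = -59 (mod 3).
    Reduce coefficients mod 3: 2·t ≡ 1 (mod 3).
    The inverse of 2 mod 3 is 2 (since 2·2 = 4 = 1·3 + 1), so t ≡ 2·1 = 2 ≡ 2 (mod 3).
    Then x = 59 + 68·2 = 195, valid modulo lcm(68, 3) = 204: x ≡ 195 (mod 204).
  Combine with x ≡ 0 (mod 11); new modulus lcm = 2244.
    Write x = 195 + 204·t and substitute into x ≡ 0 (mod 11): 204·t ≡ 0 − 195 = -195 (mod 11).
    Reduce coefficients mod 11: 6·t ≡ 3 (mod 11).
    The inverse of 6 mod 11 is 2 (since 6·2 = 12 = 1·11 + 1), so t ≡ 2·3 = 6 ≡ 6 (mod 11).
    Then x = 195 + 204·6 = 1419, valid modulo lcm(204, 11) = 2244: x ≡ 1419 (mod 2244).
Verify against each original: 1419 mod 4 = 3, 1419 mod 17 = 8, 1419 mod 3 = 0, 1419 mod 11 = 0.

x ≡ 1419 (mod 2244).


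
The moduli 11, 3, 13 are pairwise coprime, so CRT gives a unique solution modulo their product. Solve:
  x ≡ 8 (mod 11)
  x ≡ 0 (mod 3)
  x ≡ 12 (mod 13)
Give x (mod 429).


Moduli 11, 3, 13 are pairwise coprime; by CRT there is a unique solution modulo M = 11 · 3 · 13 = 429.
Solve pairwise, accumulating the modulus:
  Start with x ≡ 8 (mod 11).
  Combine with x ≡ 0 (mod 3): since gcd(11, 3) = 1, we get a unique residue mod 33.
    Write x = 8 + 11·t and substitute into x ≡ 0 (mod 3): 11·t ≡ 0 − 8 = -8 (mod 3).
    Reduce coefficients mod 3: 2·t ≡ 1 (mod 3).
    The inverse of 2 mod 3 is 2 (since 2·2 = 4 = 1·3 + 1), so t ≡ 2·1 = 2 ≡ 2 (mod 3).
    Then x = 8 + 11·2 = 30, valid modulo lcm(11, 3) = 33: x ≡ 30 (mod 33).
  Combine with x ≡ 12 (mod 13): since gcd(33, 13) = 1, we get a unique residue mod 429.
    Write x = 30 + 33·t and substitute into x ≡ 12 (mod 13): 33·t ≡ 12 − 30 = -18 (mod 13).
    Reduce coefficients mod 13: 7·t ≡ 8 (mod 13).
    The inverse of 7 mod 13 is 2 (since 7·2 = 14 = 1·13 + 1), so t ≡ 2·8 = 16 ≡ 3 (mod 13).
    Then x = 30 + 33·3 = 129, valid modulo lcm(33, 13) = 429: x ≡ 129 (mod 429).
Verify: 129 mod 11 = 8 ✓, 129 mod 3 = 0 ✓, 129 mod 13 = 12 ✓.

x ≡ 129 (mod 429).


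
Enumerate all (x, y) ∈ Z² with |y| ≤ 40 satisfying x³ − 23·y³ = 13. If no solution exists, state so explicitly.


The equation is x³ - 23y³ = 13. For fixed y, x³ = 23·y³ + 13, so a solution requires the RHS to be a perfect cube.
Strategy: iterate y from -40 to 40, compute RHS = 23·y³ + 13, and check whether it is a (positive or negative) perfect cube.
Check small values of y:
  y = 0: RHS = 13 is not a perfect cube.
  y = 1: RHS = 36 is not a perfect cube.
  y = -1: RHS = -10 is not a perfect cube.
  y = 2: RHS = 197 is not a perfect cube.
  y = -2: RHS = -171 is not a perfect cube.
  y = 3: RHS = 634 is not a perfect cube.
  y = -3: RHS = -608 is not a perfect cube.
Continuing the search up to |y| = 40 finds no solutions either.
No (x, y) in the scanned range satisfies the equation.

No integer solutions with |y| ≤ 40.


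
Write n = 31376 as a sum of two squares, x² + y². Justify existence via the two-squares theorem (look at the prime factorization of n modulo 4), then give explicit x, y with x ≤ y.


Step 1: Factor n = 31376 = 2^4 · 37 · 53.
Step 2: Check the mod-4 condition on each prime factor: 2 = 2 (special); 37 ≡ 1 (mod 4), exponent 1; 53 ≡ 1 (mod 4), exponent 1.
All primes ≡ 3 (mod 4) appear to even exponent (or don't appear), so by the two-squares theorem n IS expressible as a sum of two squares.
Step 3: Build a representation. Group n = k² · m with k = 4 and m = 37 · 53 = 1961 (a product of primes ≡ 1 (mod 4)); a representation of m scales to one of n via (k·x)² + (k·y)² = k²(x² + y²). Each prime p ≡ 1 (mod 4) is itself a sum of two squares; find a² by testing p − a² for a perfect square:
  37: 37 − 1² = 36 = 6² ⇒ 37 = 1² + 6².
  53: 53 − 1² = 52, 53 − 2² = 49 = 7² ⇒ 53 = 2² + 7².
  Combine using the Brahmagupta–Fibonacci identity (a² + b²)(c² + d²) = (ac − bd)² + (ad + bc)² = (ac + bd)² + (ad − bc)²:
  37 · 53 = 1961: from (1² + 6²)(2² + 7²), take (1·2 − 6·7, 1·7 + 6·2) = (2 − 42, 7 + 12) = (-40, 19); dropping signs (only squares matter) gives (40, 19); check 40² + 19² = 1600 + 361 = 1961 ✓.
  Scale by k = 4: (4·40, 4·19) = (160, 76).
Step 4: Order so x ≤ y and verify: 76² + 160² = 5776 + 25600 = 31376 = n. ✓

n = 31376 = 76² + 160² (one valid representation with x ≤ y).


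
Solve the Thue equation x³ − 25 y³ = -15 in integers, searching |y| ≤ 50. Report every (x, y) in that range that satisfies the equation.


The equation is x³ - 25y³ = -15. For fixed y, x³ = 25·y³ − 15, so a solution requires the RHS to be a perfect cube.
Strategy: iterate y from -50 to 50, compute RHS = 25·y³ − 15, and check whether it is a (positive or negative) perfect cube.
Check small values of y:
  y = 0: RHS = -15 is not a perfect cube.
  y = 1: RHS = 10 is not a perfect cube.
  y = -1: RHS = -40 is not a perfect cube.
  y = 2: RHS = 185 is not a perfect cube.
  y = -2: RHS = -215 is not a perfect cube.
  y = 3: RHS = 660 is not a perfect cube.
  y = -3: RHS = -690 is not a perfect cube.
Continuing the search up to |y| = 50 finds no solutions either.
No (x, y) in the scanned range satisfies the equation.

No integer solutions with |y| ≤ 50.


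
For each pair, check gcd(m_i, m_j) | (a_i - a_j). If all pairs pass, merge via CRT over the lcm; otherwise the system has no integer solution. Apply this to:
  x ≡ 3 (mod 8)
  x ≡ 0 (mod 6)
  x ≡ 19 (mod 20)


Moduli 8, 6, 20 are not pairwise coprime, so CRT works modulo lcm(m_i) when all pairwise compatibility conditions hold.
Pairwise compatibility: gcd(m_i, m_j) must divide a_i - a_j for every pair.
Merge one congruence at a time:
  Start: x ≡ 3 (mod 8).
  Combine with x ≡ 0 (mod 6): gcd(8, 6) = 2, and 0 - 3 = -3 is NOT divisible by 2.
    ⇒ system is inconsistent (no integer solution).

No solution (the system is inconsistent).


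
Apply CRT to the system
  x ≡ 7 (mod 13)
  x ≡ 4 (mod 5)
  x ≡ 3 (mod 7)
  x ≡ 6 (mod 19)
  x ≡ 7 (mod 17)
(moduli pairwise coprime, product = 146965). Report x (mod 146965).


Product of moduli M = 13 · 5 · 7 · 19 · 17 = 146965.
Merge one congruence at a time:
  Start: x ≡ 7 (mod 13).
  Combine with x ≡ 4 (mod 5); new modulus lcm = 65.
    Write x = 7 + 13·t and substitute into x ≡ 4 (mod 5): 13·t ≡ 4 − 7 = -3 (mod 5).
    Reduce coefficients mod 5: 3·t ≡ 2 (mod 5).
    The inverse of 3 mod 5 is 2 (since 3·2 = 6 = 1·5 + 1), so t ≡ 2·2 = 4 ≡ 4 (mod 5).
    Then x = 7 + 13·4 = 59, valid modulo lcm(13, 5) = 65: x ≡ 59 (mod 65).
  Combine with x ≡ 3 (mod 7); new modulus lcm = 455.
    Write x = 59 + 65·t and substitute into x ≡ 3 (mod 7): 65·t ≡ 3 − 59 = -56 (mod 7).
    Reduce coefficients mod 7: 2·t ≡ 0 (mod 7).
    The inverse of 2 mod 7 is 4 (since 2·4 = 8 = 1·7 + 1), so t ≡ 4·0 = 0 ≡ 0 (mod 7).
    Then x = 59 + 65·0 = 59, valid modulo lcm(65, 7) = 455: x ≡ 59 (mod 455).
  Combine with x ≡ 6 (mod 19); new modulus lcm = 8645.
    Write x = 59 + 455·t and substitute into x ≡ 6 (mod 19): 455·t ≡ 6 − 59 = -53 (mod 19).
    Reduce coefficients mod 19: 18·t ≡ 4 (mod 19).
    The inverse of 18 mod 19 is 18 (since 18·18 = 324 = 17·19 + 1), so t ≡ 18·4 = 72 ≡ 15 (mod 19).
    Then x = 59 + 455·15 = 6884, valid modulo lcm(455, 19) = 8645: x ≡ 6884 (mod 8645).
  Combine with x ≡ 7 (mod 17); new modulus lcm = 146965.
    Write x = 6884 + 8645·t and substitute into x ≡ 7 (mod 17): 8645·t ≡ 7 − 6884 = -6877 (mod 17).
    Reduce coefficients mod 17: 9·t ≡ 8 (mod 17).
    The inverse of 9 mod 17 is 2 (since 9·2 = 18 = 1·17 + 1), so t ≡ 2·8 = 16 ≡ 16 (mod 17).
    Then x = 6884 + 8645·16 = 145204, valid modulo lcm(8645, 17) = 146965: x ≡ 145204 (mod 146965).
Verify against each original: 145204 mod 13 = 7, 145204 mod 5 = 4, 145204 mod 7 = 3, 145204 mod 19 = 6, 145204 mod 17 = 7.

x ≡ 145204 (mod 146965).


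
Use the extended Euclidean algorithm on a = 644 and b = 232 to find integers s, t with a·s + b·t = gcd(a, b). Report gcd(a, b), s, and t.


Euclidean algorithm on (644, 232) — divide until remainder is 0:
  644 = 2 · 232 + 180
  232 = 1 · 180 + 52
  180 = 3 · 52 + 24
  52 = 2 · 24 + 4
  24 = 6 · 4 + 0
gcd(644, 232) = 4.
Track Bezout coefficients alongside the remainders: start with r₀ = 644 = a·1 + b·0 (s = 1, t = 0) and r₁ = 232 = a·0 + b·1 (s = 0, t = 1); each new remainder r_{k+1} = r_{k-1} − q_k·r_k inherits s_{k+1} = s_{k-1} − q_k·s_k, t_{k+1} = t_{k-1} − q_k·t_k, so r_k = a·s_k + b·t_k at every step:
  q = 2: r = 180, s = 1 − 2·0 = 1, t = 0 − 2·1 = -2  (check: 644·1 + 232·(-2) = 180)
  q = 1: r = 52, s = 0 − 1·1 = -1, t = 1 − 1·(-2) = 3  (check: 644·(-1) + 232·3 = 52)
  q = 3: r = 24, s = 1 − 3·(-1) = 4, t = -2 − 3·3 = -11  (check: 644·4 + 232·(-11) = 24)
  q = 2: r = 4, s = -1 − 2·4 = -9, t = 3 − 2·(-11) = 25  (check: 644·(-9) + 232·25 = 4)
The row with r = 4 (the gcd) gives the Bezout coefficients s = -9, t = 25.
Result: 644 · (-9) + 232 · (25) = 4.

gcd(644, 232) = 4; s = -9, t = 25 (check: 644·(-9) + 232·25 = 4).


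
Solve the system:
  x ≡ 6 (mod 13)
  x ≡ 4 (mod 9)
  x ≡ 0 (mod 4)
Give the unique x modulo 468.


Moduli 13, 9, 4 are pairwise coprime; by CRT there is a unique solution modulo M = 13 · 9 · 4 = 468.
Solve pairwise, accumulating the modulus:
  Start with x ≡ 6 (mod 13).
  Combine with x ≡ 4 (mod 9): since gcd(13, 9) = 1, we get a unique residue mod 117.
    Write x = 6 + 13·t and substitute into x ≡ 4 (mod 9): 13·t ≡ 4 − 6 = -2 (mod 9).
    Reduce coefficients mod 9: 4·t ≡ 7 (mod 9).
    The inverse of 4 mod 9 is 7 (since 4·7 = 28 = 3·9 + 1), so t ≡ 7·7 = 49 ≡ 4 (mod 9).
    Then x = 6 + 13·4 = 58, valid modulo lcm(13, 9) = 117: x ≡ 58 (mod 117).
  Combine with x ≡ 0 (mod 4): since gcd(117, 4) = 1, we get a unique residue mod 468.
    Write x = 58 + 117·t and substitute into x ≡ 0 (mod 4): 117·t ≡ 0 − 58 = -58 (mod 4).
    Reduce coefficients mod 4: 1·t ≡ 2 (mod 4).
    So t ≡ 2 (mod 4).
    Then x = 58 + 117·2 = 292, valid modulo lcm(117, 4) = 468: x ≡ 292 (mod 468).
Verify: 292 mod 13 = 6 ✓, 292 mod 9 = 4 ✓, 292 mod 4 = 0 ✓.

x ≡ 292 (mod 468).


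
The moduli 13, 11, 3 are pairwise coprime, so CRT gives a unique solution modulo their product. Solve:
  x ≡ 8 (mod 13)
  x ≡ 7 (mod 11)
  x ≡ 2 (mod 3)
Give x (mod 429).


Moduli 13, 11, 3 are pairwise coprime; by CRT there is a unique solution modulo M = 13 · 11 · 3 = 429.
Solve pairwise, accumulating the modulus:
  Start with x ≡ 8 (mod 13).
  Combine with x ≡ 7 (mod 11): since gcd(13, 11) = 1, we get a unique residue mod 143.
    Write x = 8 + 13·t and substitute into x ≡ 7 (mod 11): 13·t ≡ 7 − 8 = -1 (mod 11).
    Reduce coefficients mod 11: 2·t ≡ 10 (mod 11).
    The inverse of 2 mod 11 is 6 (since 2·6 = 12 = 1·11 + 1), so t ≡ 6·10 = 60 ≡ 5 (mod 11).
    Then x = 8 + 13·5 = 73, valid modulo lcm(13, 11) = 143: x ≡ 73 (mod 143).
  Combine with x ≡ 2 (mod 3): since gcd(143, 3) = 1, we get a unique residue mod 429.
    Write x = 73 + 143·t and substitute into x ≡ 2 (mod 3): 143·t ≡ 2 − 73 = -71 (mod 3).
    Reduce coefficients mod 3: 2·t ≡ 1 (mod 3).
    The inverse of 2 mod 3 is 2 (since 2·2 = 4 = 1·3 + 1), so t ≡ 2·1 = 2 ≡ 2 (mod 3).
    Then x = 73 + 143·2 = 359, valid modulo lcm(143, 3) = 429: x ≡ 359 (mod 429).
Verify: 359 mod 13 = 8 ✓, 359 mod 11 = 7 ✓, 359 mod 3 = 2 ✓.

x ≡ 359 (mod 429).


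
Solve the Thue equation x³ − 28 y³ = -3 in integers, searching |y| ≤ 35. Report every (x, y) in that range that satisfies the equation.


The equation is x³ - 28y³ = -3. For fixed y, x³ = 28·y³ − 3, so a solution requires the RHS to be a perfect cube.
Strategy: iterate y from -35 to 35, compute RHS = 28·y³ − 3, and check whether it is a (positive or negative) perfect cube.
Check small values of y:
  y = 0: RHS = -3 is not a perfect cube.
  y = 1: RHS = 25 is not a perfect cube.
  y = -1: RHS = -31 is not a perfect cube.
  y = 2: RHS = 221 is not a perfect cube.
  y = -2: RHS = -227 is not a perfect cube.
  y = 3: RHS = 753 is not a perfect cube.
  y = -3: RHS = -759 is not a perfect cube.
Continuing the search up to |y| = 35 finds no solutions either.
No (x, y) in the scanned range satisfies the equation.

No integer solutions with |y| ≤ 35.


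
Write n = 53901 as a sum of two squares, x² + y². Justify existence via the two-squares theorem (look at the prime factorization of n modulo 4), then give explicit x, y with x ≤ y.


Step 1: Factor n = 53901 = 3^2 · 53 · 113.
Step 2: Check the mod-4 condition on each prime factor: 3 ≡ 3 (mod 4), exponent 2 (must be even); 53 ≡ 1 (mod 4), exponent 1; 113 ≡ 1 (mod 4), exponent 1.
All primes ≡ 3 (mod 4) appear to even exponent (or don't appear), so by the two-squares theorem n IS expressible as a sum of two squares.
Step 3: Build a representation. Group n = k² · m with k = 3 and m = 53 · 113 = 5989 (a product of primes ≡ 1 (mod 4)); a representation of m scales to one of n via (k·x)² + (k·y)² = k²(x² + y²). Each prime p ≡ 1 (mod 4) is itself a sum of two squares; find a² by testing p − a² for a perfect square:
  53: 53 − 1² = 52, 53 − 2² = 49 = 7² ⇒ 53 = 2² + 7².
  113: 113 − 1² = 112, 113 − 2² = 109, 113 − 3² = 104, 113 − 4² = 97, 113 − 5² = 88, 113 − 6² = 77, 113 − 7² = 64 = 8² ⇒ 113 = 7² + 8².
  Combine using the Brahmagupta–Fibonacci identity (a² + b²)(c² + d²) = (ac − bd)² + (ad + bc)² = (ac + bd)² + (ad − bc)²:
  53 · 113 = 5989: from (2² + 7²)(7² + 8²), take (2·7 − 7·8, 2·8 + 7·7) = (14 − 56, 16 + 49) = (-42, 65); dropping signs (only squares matter) gives (42, 65); check 42² + 65² = 1764 + 4225 = 5989 ✓.
  Scale by k = 3: (3·42, 3·65) = (126, 195).
Step 4: Order so x ≤ y and verify: 126² + 195² = 15876 + 38025 = 53901 = n. ✓

n = 53901 = 126² + 195² (one valid representation with x ≤ y).


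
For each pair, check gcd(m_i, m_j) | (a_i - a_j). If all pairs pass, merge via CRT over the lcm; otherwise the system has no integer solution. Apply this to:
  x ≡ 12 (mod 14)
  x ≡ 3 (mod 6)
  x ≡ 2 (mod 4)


Moduli 14, 6, 4 are not pairwise coprime, so CRT works modulo lcm(m_i) when all pairwise compatibility conditions hold.
Pairwise compatibility: gcd(m_i, m_j) must divide a_i - a_j for every pair.
Merge one congruence at a time:
  Start: x ≡ 12 (mod 14).
  Combine with x ≡ 3 (mod 6): gcd(14, 6) = 2, and 3 - 12 = -9 is NOT divisible by 2.
    ⇒ system is inconsistent (no integer solution).

No solution (the system is inconsistent).


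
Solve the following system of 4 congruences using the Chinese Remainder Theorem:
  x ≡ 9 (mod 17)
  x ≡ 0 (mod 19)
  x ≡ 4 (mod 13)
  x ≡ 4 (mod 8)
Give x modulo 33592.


Product of moduli M = 17 · 19 · 13 · 8 = 33592.
Merge one congruence at a time:
  Start: x ≡ 9 (mod 17).
  Combine with x ≡ 0 (mod 19); new modulus lcm = 323.
    Write x = 9 + 17·t and substitute into x ≡ 0 (mod 19): 17·t ≡ 0 − 9 = -9 (mod 19).
    Reduce coefficients mod 19: 17·t ≡ 10 (mod 19).
    The inverse of 17 mod 19 is 9 (since 17·9 = 153 = 8·19 + 1), so t ≡ 9·10 = 90 ≡ 14 (mod 19).
    Then x = 9 + 17·14 = 247, valid modulo lcm(17, 19) = 323: x ≡ 247 (mod 323).
  Combine with x ≡ 4 (mod 13); new modulus lcm = 4199.
    Write x = 247 + 323·t and substitute into x ≡ 4 (mod 13): 323·t ≡ 4 − 247 = -243 (mod 13).
    Reduce coefficients mod 13: 11·t ≡ 4 (mod 13).
    The inverse of 11 mod 13 is 6 (since 11·6 = 66 = 5·13 + 1), so t ≡ 6·4 = 24 ≡ 11 (mod 13).
    Then x = 247 + 323·11 = 3800, valid modulo lcm(323, 13) = 4199: x ≡ 3800 (mod 4199).
  Combine with x ≡ 4 (mod 8); new modulus lcm = 33592.
    Write x = 3800 + 4199·t and substitute into x ≡ 4 (mod 8): 4199·t ≡ 4 − 3800 = -3796 (mod 8).
    Reduce coefficients mod 8: 7·t ≡ 4 (mod 8).
    The inverse of 7 mod 8 is 7 (since 7·7 = 49 = 6·8 + 1), so t ≡ 7·4 = 28 ≡ 4 (mod 8).
    Then x = 3800 + 4199·4 = 20596, valid modulo lcm(4199, 8) = 33592: x ≡ 20596 (mod 33592).
Verify against each original: 20596 mod 17 = 9, 20596 mod 19 = 0, 20596 mod 13 = 4, 20596 mod 8 = 4.

x ≡ 20596 (mod 33592).


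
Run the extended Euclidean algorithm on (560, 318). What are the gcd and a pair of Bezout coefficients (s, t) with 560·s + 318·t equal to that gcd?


Euclidean algorithm on (560, 318) — divide until remainder is 0:
  560 = 1 · 318 + 242
  318 = 1 · 242 + 76
  242 = 3 · 76 + 14
  76 = 5 · 14 + 6
  14 = 2 · 6 + 2
  6 = 3 · 2 + 0
gcd(560, 318) = 2.
Track Bezout coefficients alongside the remainders: start with r₀ = 560 = a·1 + b·0 (s = 1, t = 0) and r₁ = 318 = a·0 + b·1 (s = 0, t = 1); each new remainder r_{k+1} = r_{k-1} − q_k·r_k inherits s_{k+1} = s_{k-1} − q_k·s_k, t_{k+1} = t_{k-1} − q_k·t_k, so r_k = a·s_k + b·t_k at every step:
  q = 1: r = 242, s = 1 − 1·0 = 1, t = 0 − 1·1 = -1  (check: 560·1 + 318·(-1) = 242)
  q = 1: r = 76, s = 0 − 1·1 = -1, t = 1 − 1·(-1) = 2  (check: 560·(-1) + 318·2 = 76)
  q = 3: r = 14, s = 1 − 3·(-1) = 4, t = -1 − 3·2 = -7  (check: 560·4 + 318·(-7) = 14)
  q = 5: r = 6, s = -1 − 5·4 = -21, t = 2 − 5·(-7) = 37  (check: 560·(-21) + 318·37 = 6)
  q = 2: r = 2, s = 4 − 2·(-21) = 46, t = -7 − 2·37 = -81  (check: 560·46 + 318·(-81) = 2)
The row with r = 2 (the gcd) gives the Bezout coefficients s = 46, t = -81.
Result: 560 · (46) + 318 · (-81) = 2.

gcd(560, 318) = 2; s = 46, t = -81 (check: 560·46 + 318·(-81) = 2).


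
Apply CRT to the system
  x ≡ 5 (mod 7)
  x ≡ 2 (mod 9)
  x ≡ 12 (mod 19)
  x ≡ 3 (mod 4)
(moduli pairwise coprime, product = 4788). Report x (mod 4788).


Product of moduli M = 7 · 9 · 19 · 4 = 4788.
Merge one congruence at a time:
  Start: x ≡ 5 (mod 7).
  Combine with x ≡ 2 (mod 9); new modulus lcm = 63.
    Write x = 5 + 7·t and substitute into x ≡ 2 (mod 9): 7·t ≡ 2 − 5 = -3 (mod 9).
    Reduce coefficients mod 9: 7·t ≡ 6 (mod 9).
    The inverse of 7 mod 9 is 4 (since 7·4 = 28 = 3·9 + 1), so t ≡ 4·6 = 24 ≡ 6 (mod 9).
    Then x = 5 + 7·6 = 47, valid modulo lcm(7, 9) = 63: x ≡ 47 (mod 63).
  Combine with x ≡ 12 (mod 19); new modulus lcm = 1197.
    Write x = 47 + 63·t and substitute into x ≡ 12 (mod 19): 63·t ≡ 12 − 47 = -35 (mod 19).
    Reduce coefficients mod 19: 6·t ≡ 3 (mod 19).
    The inverse of 6 mod 19 is 16 (since 6·16 = 96 = 5·19 + 1), so t ≡ 16·3 = 48 ≡ 10 (mod 19).
    Then x = 47 + 63·10 = 677, valid modulo lcm(63, 19) = 1197: x ≡ 677 (mod 1197).
  Combine with x ≡ 3 (mod 4); new modulus lcm = 4788.
    Write x = 677 + 1197·t and substitute into x ≡ 3 (mod 4): 1197·t ≡ 3 − 677 = -674 (mod 4).
    Reduce coefficients mod 4: 1·t ≡ 2 (mod 4).
    So t ≡ 2 (mod 4).
    Then x = 677 + 1197·2 = 3071, valid modulo lcm(1197, 4) = 4788: x ≡ 3071 (mod 4788).
Verify against each original: 3071 mod 7 = 5, 3071 mod 9 = 2, 3071 mod 19 = 12, 3071 mod 4 = 3.

x ≡ 3071 (mod 4788).


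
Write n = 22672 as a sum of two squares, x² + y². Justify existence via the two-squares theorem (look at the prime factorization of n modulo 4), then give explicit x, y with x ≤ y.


Step 1: Factor n = 22672 = 2^4 · 13 · 109.
Step 2: Check the mod-4 condition on each prime factor: 2 = 2 (special); 13 ≡ 1 (mod 4), exponent 1; 109 ≡ 1 (mod 4), exponent 1.
All primes ≡ 3 (mod 4) appear to even exponent (or don't appear), so by the two-squares theorem n IS expressible as a sum of two squares.
Step 3: Build a representation. Group n = k² · m with k = 4 and m = 13 · 109 = 1417 (a product of primes ≡ 1 (mod 4)); a representation of m scales to one of n via (k·x)² + (k·y)² = k²(x² + y²). Each prime p ≡ 1 (mod 4) is itself a sum of two squares; find a² by testing p − a² for a perfect square:
  13: 13 − 1² = 12, 13 − 2² = 9 = 3² ⇒ 13 = 2² + 3².
  109: 109 − 1² = 108, 109 − 2² = 105, 109 − 3² = 100 = 10² ⇒ 109 = 3² + 10².
  Combine using the Brahmagupta–Fibonacci identity (a² + b²)(c² + d²) = (ac − bd)² + (ad + bc)² = (ac + bd)² + (ad − bc)²:
  13 · 109 = 1417: from (2² + 3²)(3² + 10²), take (2·3 − 3·10, 2·10 + 3·3) = (6 − 30, 20 + 9) = (-24, 29); dropping signs (only squares matter) gives (24, 29); check 24² + 29² = 576 + 841 = 1417 ✓.
  Scale by k = 4: (4·24, 4·29) = (96, 116).
Step 4: Order so x ≤ y and verify: 96² + 116² = 9216 + 13456 = 22672 = n. ✓

n = 22672 = 96² + 116² (one valid representation with x ≤ y).


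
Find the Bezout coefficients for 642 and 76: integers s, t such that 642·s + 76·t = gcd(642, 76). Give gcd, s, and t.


Euclidean algorithm on (642, 76) — divide until remainder is 0:
  642 = 8 · 76 + 34
  76 = 2 · 34 + 8
  34 = 4 · 8 + 2
  8 = 4 · 2 + 0
gcd(642, 76) = 2.
Track Bezout coefficients alongside the remainders: start with r₀ = 642 = a·1 + b·0 (s = 1, t = 0) and r₁ = 76 = a·0 + b·1 (s = 0, t = 1); each new remainder r_{k+1} = r_{k-1} − q_k·r_k inherits s_{k+1} = s_{k-1} − q_k·s_k, t_{k+1} = t_{k-1} − q_k·t_k, so r_k = a·s_k + b·t_k at every step:
  q = 8: r = 34, s = 1 − 8·0 = 1, t = 0 − 8·1 = -8  (check: 642·1 + 76·(-8) = 34)
  q = 2: r = 8, s = 0 − 2·1 = -2, t = 1 − 2·(-8) = 17  (check: 642·(-2) + 76·17 = 8)
  q = 4: r = 2, s = 1 − 4·(-2) = 9, t = -8 − 4·17 = -76  (check: 642·9 + 76·(-76) = 2)
The row with r = 2 (the gcd) gives the Bezout coefficients s = 9, t = -76.
Result: 642 · (9) + 76 · (-76) = 2.

gcd(642, 76) = 2; s = 9, t = -76 (check: 642·9 + 76·(-76) = 2).


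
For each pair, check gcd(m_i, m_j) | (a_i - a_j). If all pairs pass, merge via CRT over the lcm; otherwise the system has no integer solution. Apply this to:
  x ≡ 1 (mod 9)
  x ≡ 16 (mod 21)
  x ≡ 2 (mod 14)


Moduli 9, 21, 14 are not pairwise coprime, so CRT works modulo lcm(m_i) when all pairwise compatibility conditions hold.
Pairwise compatibility: gcd(m_i, m_j) must divide a_i - a_j for every pair.
Merge one congruence at a time:
  Start: x ≡ 1 (mod 9).
  Combine with x ≡ 16 (mod 21): gcd(9, 21) = 3; 16 - 1 = 15, which IS divisible by 3, so compatible.
    Write x = 1 + 9·t and substitute into x ≡ 16 (mod 21): 9·t ≡ 16 − 1 = 15 (mod 21).
    Divide the congruence (and modulus) by g = 3: 3·t ≡ 5 (mod 7).
    The inverse of 3 mod 7 is 5 (since 3·5 = 15 = 2·7 + 1), so t ≡ 5·5 = 25 ≡ 4 (mod 7).
    Then x = 1 + 9·4 = 37, valid modulo lcm(9, 21) = 63: x ≡ 37 (mod 63).
  Combine with x ≡ 2 (mod 14): gcd(63, 14) = 7; 2 - 37 = -35, which IS divisible by 7, so compatible.
    Write x = 37 + 63·t and substitute into x ≡ 2 (mod 14): 63·t ≡ 2 − 37 = -35 (mod 14).
    Divide the congruence (and modulus) by g = 7: 9·t ≡ -5 (mod 2).
    Reduce coefficients mod 2: 1·t ≡ 1 (mod 2).
    So t ≡ 1 (mod 2).
    Then x = 37 + 63·1 = 100, valid modulo lcm(63, 14) = 126: x ≡ 100 (mod 126).
Verify: 100 mod 9 = 1, 100 mod 21 = 16, 100 mod 14 = 2.

x ≡ 100 (mod 126).


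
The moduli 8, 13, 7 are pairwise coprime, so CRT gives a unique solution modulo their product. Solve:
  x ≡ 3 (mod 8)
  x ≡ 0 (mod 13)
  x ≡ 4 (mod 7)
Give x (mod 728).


Moduli 8, 13, 7 are pairwise coprime; by CRT there is a unique solution modulo M = 8 · 13 · 7 = 728.
Solve pairwise, accumulating the modulus:
  Start with x ≡ 3 (mod 8).
  Combine with x ≡ 0 (mod 13): since gcd(8, 13) = 1, we get a unique residue mod 104.
    Write x = 3 + 8·t and substitute into x ≡ 0 (mod 13): 8·t ≡ 0 − 3 = -3 (mod 13).
    Reduce coefficients mod 13: 8·t ≡ 10 (mod 13).
    The inverse of 8 mod 13 is 5 (since 8·5 = 40 = 3·13 + 1), so t ≡ 5·10 = 50 ≡ 11 (mod 13).
    Then x = 3 + 8·11 = 91, valid modulo lcm(8, 13) = 104: x ≡ 91 (mod 104).
  Combine with x ≡ 4 (mod 7): since gcd(104, 7) = 1, we get a unique residue mod 728.
    Write x = 91 + 104·t and substitute into x ≡ 4 (mod 7): 104·t ≡ 4 − 91 = -87 (mod 7).
    Reduce coefficients mod 7: 6·t ≡ 4 (mod 7).
    The inverse of 6 mod 7 is 6 (since 6·6 = 36 = 5·7 + 1), so t ≡ 6·4 = 24 ≡ 3 (mod 7).
    Then x = 91 + 104·3 = 403, valid modulo lcm(104, 7) = 728: x ≡ 403 (mod 728).
Verify: 403 mod 8 = 3 ✓, 403 mod 13 = 0 ✓, 403 mod 7 = 4 ✓.

x ≡ 403 (mod 728).
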